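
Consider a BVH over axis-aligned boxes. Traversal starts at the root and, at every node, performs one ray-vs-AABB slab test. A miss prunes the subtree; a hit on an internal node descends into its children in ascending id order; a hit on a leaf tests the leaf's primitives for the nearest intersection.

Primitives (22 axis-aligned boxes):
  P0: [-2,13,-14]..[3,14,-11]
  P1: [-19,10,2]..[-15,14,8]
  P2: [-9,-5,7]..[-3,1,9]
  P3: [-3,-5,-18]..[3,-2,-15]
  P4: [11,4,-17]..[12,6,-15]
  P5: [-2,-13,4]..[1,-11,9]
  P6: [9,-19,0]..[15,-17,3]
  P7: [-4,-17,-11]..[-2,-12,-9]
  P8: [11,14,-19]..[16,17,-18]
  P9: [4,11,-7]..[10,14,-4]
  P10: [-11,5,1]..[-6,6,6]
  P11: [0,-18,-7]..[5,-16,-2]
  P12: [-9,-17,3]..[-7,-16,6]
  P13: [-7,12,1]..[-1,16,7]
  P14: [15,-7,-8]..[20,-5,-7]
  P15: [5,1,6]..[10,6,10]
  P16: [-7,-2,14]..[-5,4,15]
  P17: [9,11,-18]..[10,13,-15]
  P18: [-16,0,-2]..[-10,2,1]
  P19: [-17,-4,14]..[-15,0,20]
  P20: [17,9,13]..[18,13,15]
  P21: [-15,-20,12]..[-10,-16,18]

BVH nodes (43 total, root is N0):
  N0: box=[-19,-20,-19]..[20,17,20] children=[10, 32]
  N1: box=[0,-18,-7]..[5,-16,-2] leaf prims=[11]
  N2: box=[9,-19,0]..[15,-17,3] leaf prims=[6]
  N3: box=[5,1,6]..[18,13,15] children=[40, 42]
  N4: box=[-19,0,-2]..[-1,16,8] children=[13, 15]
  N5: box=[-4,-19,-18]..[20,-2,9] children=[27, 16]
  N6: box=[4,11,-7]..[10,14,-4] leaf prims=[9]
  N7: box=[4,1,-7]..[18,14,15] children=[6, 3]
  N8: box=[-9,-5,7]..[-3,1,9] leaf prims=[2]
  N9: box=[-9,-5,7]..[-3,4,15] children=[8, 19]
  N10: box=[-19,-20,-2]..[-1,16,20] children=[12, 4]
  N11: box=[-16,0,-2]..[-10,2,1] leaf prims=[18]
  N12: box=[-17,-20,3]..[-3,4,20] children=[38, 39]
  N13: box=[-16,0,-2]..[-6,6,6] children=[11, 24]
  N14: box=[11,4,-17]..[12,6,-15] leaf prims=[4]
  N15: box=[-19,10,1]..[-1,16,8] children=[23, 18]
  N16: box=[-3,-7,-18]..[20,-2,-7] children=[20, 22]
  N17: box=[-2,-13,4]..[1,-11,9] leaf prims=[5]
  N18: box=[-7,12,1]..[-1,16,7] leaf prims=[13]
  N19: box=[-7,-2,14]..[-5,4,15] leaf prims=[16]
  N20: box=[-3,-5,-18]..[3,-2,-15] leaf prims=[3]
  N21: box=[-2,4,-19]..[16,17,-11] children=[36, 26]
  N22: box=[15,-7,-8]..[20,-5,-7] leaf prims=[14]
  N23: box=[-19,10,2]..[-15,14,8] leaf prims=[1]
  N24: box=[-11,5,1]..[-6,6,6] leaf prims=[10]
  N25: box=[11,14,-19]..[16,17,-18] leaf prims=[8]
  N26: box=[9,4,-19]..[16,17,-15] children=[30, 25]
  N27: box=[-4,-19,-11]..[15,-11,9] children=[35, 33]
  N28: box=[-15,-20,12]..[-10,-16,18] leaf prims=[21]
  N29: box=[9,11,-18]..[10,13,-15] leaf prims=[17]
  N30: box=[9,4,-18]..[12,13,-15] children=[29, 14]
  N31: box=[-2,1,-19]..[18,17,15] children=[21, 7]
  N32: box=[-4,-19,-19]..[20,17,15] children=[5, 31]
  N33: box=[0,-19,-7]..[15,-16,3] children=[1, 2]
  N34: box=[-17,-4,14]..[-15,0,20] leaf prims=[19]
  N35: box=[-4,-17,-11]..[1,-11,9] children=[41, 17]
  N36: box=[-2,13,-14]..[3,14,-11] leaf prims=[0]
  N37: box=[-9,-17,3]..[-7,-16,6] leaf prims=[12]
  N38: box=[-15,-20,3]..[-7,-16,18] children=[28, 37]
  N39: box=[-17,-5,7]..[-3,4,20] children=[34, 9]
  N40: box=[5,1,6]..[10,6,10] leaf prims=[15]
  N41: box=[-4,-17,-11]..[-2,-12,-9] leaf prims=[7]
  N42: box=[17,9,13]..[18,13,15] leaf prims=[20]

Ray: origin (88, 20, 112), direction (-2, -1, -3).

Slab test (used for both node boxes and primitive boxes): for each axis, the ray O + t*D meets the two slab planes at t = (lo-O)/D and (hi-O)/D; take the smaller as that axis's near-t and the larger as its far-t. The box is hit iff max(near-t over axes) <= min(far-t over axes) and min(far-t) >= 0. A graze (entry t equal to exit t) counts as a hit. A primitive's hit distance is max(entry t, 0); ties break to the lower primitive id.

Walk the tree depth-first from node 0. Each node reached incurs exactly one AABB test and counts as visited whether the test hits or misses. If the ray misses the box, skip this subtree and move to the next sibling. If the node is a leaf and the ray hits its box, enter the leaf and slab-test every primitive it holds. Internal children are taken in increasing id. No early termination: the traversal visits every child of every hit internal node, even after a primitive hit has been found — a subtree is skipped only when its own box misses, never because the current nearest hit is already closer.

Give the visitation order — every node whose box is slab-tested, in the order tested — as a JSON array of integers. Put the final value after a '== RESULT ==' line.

Trace the traversal:
N0 x:[34,107/2] y:[3,40] z:[92/3,131/3] -> hit [34,40], descend [10, 32]
  N10 x:[89/2,107/2] y:[4,40] z:[92/3,38] -> miss, prune
  N32 x:[34,46] y:[3,39] z:[97/3,131/3] -> hit [34,39], descend [5, 31]
    N5 x:[34,46] y:[22,39] z:[103/3,130/3] -> hit [103/3,39], descend [16, 27]
      N16 x:[34,91/2] y:[22,27] z:[119/3,130/3] -> miss, prune
      N27 x:[73/2,46] y:[31,39] z:[103/3,41] -> hit [73/2,39], descend [33, 35]
        N33 x:[73/2,44] y:[36,39] z:[109/3,119/3] -> hit [73/2,39], descend [1, 2]
          N1 x:[83/2,44] y:[36,38] z:[38,119/3] -> miss, prune
          N2 x:[73/2,79/2] y:[37,39] z:[109/3,112/3] -> hit [37,112/3] leaf, test {P6@t=37}
        N35 x:[87/2,46] y:[31,37] z:[103/3,41] -> miss, prune
    N31 x:[35,45] y:[3,19] z:[97/3,131/3] -> miss, prune

Visited [0, 10, 32, 5, 16, 27, 33, 1, 2, 35, 31]. Tests: 11 box, 1 leaf. Nearest: P6.

== RESULT ==
[0, 10, 32, 5, 16, 27, 33, 1, 2, 35, 31]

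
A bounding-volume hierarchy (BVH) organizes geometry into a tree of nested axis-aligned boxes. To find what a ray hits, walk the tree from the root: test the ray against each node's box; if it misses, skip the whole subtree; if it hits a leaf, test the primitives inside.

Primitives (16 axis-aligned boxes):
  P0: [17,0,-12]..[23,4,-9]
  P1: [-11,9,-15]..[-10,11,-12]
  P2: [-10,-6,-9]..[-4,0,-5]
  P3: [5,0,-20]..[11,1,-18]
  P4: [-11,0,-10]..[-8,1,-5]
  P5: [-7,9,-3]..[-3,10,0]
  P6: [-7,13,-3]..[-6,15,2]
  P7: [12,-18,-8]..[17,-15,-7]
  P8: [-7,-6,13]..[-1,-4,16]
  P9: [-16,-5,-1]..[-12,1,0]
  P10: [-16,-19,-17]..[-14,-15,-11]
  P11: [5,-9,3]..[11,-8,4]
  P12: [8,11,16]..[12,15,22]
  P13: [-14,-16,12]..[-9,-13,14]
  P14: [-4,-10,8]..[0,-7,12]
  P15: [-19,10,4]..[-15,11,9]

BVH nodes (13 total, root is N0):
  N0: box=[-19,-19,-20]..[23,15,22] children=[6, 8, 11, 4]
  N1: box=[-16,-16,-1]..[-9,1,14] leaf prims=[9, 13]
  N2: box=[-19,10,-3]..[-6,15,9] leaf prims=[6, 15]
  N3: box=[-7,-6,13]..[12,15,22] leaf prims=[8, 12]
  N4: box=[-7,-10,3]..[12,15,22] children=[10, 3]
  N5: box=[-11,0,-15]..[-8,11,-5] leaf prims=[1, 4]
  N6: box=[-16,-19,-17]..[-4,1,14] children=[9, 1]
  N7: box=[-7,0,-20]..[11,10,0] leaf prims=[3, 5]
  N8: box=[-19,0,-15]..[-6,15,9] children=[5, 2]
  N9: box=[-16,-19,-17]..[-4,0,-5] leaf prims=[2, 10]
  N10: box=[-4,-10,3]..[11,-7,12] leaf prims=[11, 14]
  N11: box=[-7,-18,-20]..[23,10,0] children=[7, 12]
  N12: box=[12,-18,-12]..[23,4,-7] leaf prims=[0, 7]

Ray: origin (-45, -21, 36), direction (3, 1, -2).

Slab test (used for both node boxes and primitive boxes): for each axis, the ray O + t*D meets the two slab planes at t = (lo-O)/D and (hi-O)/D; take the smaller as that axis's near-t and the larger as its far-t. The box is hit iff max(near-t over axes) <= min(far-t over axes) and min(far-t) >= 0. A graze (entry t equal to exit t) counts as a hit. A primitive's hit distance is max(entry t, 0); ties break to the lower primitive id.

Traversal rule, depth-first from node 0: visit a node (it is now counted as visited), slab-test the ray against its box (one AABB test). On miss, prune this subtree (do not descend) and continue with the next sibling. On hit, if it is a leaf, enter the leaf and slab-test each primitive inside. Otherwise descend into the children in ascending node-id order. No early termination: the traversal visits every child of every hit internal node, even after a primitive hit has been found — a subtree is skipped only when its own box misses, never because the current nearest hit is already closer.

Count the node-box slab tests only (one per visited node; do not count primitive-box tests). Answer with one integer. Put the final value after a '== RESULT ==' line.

Traverse from the root:
N0 x:[26/3,68/3] y:[2,36] z:[7,28] -> hit [26/3,68/3], descend [4, 6, 8, 11]
  N4 x:[38/3,19] y:[11,36] z:[7,33/2] -> hit [38/3,33/2], descend [3, 10]
    N3 x:[38/3,19] y:[15,36] z:[7,23/2] -> miss, prune
    N10 x:[41/3,56/3] y:[11,14] z:[12,33/2] -> hit [41/3,14] leaf, test {P11(miss), P14@t=41/3}
  N6 x:[29/3,41/3] y:[2,22] z:[11,53/2] -> hit [11,41/3], descend [1, 9]
    N1 x:[29/3,12] y:[5,22] z:[11,37/2] -> hit [11,12] leaf, test {P9(miss), P13(miss)}
    N9 x:[29/3,41/3] y:[2,21] z:[41/2,53/2] -> miss, prune
  N8 x:[26/3,13] y:[21,36] z:[27/2,51/2] -> miss, prune
  N11 x:[38/3,68/3] y:[3,31] z:[18,28] -> hit [18,68/3], descend [7, 12]
    N7 x:[38/3,56/3] y:[21,31] z:[18,28] -> miss, prune
    N12 x:[19,68/3] y:[3,25] z:[43/2,24] -> hit [43/2,68/3] leaf, test {P0@t=45/2, P7(miss)}

Summary -> nodes [0, 4, 3, 10, 6, 1, 9, 8, 11, 7, 12]; box-tests=11; leaf-entries=3; first=P14

== RESULT ==
11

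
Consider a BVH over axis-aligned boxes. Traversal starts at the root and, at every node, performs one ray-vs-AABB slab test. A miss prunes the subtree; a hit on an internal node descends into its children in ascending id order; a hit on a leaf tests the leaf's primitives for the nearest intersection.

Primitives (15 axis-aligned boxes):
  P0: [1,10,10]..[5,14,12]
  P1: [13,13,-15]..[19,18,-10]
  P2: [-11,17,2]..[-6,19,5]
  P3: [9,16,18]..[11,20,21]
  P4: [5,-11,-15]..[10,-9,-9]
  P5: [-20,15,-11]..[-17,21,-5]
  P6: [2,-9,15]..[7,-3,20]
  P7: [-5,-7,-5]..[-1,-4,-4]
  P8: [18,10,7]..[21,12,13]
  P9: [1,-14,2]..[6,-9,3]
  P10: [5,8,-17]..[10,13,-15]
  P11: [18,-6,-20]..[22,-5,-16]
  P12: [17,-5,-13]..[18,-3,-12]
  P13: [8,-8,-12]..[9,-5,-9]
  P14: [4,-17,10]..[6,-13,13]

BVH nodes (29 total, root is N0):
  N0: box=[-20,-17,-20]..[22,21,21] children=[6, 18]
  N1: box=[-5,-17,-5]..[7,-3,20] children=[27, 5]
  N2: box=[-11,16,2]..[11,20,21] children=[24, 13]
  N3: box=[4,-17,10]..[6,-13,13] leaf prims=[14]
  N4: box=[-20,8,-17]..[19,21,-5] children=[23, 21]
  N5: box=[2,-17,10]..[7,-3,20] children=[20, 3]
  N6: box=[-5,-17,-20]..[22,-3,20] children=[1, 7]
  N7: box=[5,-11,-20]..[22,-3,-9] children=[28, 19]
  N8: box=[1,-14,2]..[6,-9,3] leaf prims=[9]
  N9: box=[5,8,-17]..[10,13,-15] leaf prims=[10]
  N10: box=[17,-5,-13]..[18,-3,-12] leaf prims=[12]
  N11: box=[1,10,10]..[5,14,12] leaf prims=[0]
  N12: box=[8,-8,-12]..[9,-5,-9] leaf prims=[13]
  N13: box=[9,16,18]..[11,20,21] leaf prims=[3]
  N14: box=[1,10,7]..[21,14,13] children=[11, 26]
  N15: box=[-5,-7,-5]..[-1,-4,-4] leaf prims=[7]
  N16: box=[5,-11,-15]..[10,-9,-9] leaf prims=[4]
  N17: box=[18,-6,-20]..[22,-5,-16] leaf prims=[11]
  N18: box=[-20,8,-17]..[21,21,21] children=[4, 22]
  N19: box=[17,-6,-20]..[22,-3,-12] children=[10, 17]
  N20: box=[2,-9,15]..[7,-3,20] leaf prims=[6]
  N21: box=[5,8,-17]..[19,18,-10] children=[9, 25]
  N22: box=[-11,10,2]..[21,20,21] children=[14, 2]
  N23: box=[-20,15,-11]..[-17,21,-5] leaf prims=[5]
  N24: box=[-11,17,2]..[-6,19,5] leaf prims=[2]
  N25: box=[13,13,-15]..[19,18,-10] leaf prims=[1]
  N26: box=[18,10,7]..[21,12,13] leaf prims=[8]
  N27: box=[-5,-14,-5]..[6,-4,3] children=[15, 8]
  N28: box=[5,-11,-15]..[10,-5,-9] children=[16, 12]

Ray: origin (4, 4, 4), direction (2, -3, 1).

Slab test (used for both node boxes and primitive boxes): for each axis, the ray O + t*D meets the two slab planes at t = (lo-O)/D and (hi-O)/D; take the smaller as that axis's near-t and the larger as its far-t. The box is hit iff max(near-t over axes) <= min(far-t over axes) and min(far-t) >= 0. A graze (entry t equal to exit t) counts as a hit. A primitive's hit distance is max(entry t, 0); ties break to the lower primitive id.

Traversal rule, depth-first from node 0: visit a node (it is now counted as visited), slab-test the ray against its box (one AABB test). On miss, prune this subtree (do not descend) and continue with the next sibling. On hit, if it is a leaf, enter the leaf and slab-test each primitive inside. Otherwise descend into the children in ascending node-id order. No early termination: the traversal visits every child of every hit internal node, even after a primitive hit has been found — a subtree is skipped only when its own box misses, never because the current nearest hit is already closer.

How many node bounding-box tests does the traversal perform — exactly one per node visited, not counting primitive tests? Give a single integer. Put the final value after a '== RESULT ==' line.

Walk:
N0 x:[-12,9] y:[-17/3,7] z:[-24,17] -> hit [-17/3,7], descend [6, 18]
  N6 x:[-9/2,9] y:[7/3,7] z:[-24,16] -> hit [7/3,7], descend [1, 7]
    N1 x:[-9/2,3/2] y:[7/3,7] z:[-9,16] -> miss, prune
    N7 x:[1/2,9] y:[7/3,5] z:[-24,-13] -> miss, prune
  N18 x:[-12,17/2] y:[-17/3,-4/3] z:[-21,17] -> miss, prune

order=[0, 6, 1, 7, 18]  |boxes|=5  |leaves|=0  hit=miss

== RESULT ==
5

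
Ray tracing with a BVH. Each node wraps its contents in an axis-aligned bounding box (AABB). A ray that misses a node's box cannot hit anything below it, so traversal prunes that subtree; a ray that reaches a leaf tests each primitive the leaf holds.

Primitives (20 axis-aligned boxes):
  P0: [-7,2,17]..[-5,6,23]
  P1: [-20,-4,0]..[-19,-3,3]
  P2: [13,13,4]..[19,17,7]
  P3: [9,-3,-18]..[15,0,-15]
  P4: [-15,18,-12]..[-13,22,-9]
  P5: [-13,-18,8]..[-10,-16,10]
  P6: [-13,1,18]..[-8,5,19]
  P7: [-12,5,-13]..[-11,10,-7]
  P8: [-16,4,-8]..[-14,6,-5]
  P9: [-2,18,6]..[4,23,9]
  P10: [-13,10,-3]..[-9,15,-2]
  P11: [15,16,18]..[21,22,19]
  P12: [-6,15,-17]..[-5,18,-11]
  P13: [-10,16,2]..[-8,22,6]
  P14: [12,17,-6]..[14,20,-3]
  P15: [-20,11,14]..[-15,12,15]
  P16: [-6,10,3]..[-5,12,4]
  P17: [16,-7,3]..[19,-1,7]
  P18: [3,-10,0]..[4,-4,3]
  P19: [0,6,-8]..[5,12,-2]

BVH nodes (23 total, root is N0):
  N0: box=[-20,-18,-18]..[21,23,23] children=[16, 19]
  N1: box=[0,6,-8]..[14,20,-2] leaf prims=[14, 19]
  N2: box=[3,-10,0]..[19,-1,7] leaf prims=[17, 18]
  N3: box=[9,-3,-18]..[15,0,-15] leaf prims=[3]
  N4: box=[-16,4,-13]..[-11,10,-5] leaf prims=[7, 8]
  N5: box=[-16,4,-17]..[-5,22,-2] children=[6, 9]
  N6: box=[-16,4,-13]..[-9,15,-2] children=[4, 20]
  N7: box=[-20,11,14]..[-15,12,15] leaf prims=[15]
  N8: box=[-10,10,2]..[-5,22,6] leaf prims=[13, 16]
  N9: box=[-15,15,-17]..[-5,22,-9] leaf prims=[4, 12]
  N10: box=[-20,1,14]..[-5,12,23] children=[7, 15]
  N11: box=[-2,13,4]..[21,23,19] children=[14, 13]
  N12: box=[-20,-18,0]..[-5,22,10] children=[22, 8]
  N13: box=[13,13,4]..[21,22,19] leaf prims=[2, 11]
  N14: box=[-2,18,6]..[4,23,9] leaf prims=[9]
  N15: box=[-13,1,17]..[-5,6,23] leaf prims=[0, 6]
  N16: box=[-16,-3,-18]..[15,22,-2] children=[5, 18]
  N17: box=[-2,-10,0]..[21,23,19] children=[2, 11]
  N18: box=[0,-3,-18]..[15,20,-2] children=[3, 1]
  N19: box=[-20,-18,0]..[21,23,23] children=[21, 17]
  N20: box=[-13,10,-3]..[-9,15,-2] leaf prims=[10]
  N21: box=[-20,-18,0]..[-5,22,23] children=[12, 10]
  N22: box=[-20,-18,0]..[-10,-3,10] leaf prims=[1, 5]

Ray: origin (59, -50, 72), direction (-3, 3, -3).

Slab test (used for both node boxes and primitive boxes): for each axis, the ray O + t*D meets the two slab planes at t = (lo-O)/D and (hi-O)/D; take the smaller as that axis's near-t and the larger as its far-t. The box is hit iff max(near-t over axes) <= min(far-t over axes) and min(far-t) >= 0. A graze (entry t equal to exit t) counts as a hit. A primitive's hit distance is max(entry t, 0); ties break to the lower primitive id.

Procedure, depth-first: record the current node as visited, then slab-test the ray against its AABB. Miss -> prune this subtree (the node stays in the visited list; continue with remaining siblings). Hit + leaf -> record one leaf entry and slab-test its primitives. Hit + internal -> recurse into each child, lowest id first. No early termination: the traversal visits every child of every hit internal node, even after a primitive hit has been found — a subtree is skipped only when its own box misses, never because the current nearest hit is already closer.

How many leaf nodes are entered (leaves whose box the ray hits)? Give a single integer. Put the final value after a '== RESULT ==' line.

Walk:
N0 x:[38/3,79/3] y:[32/3,73/3] z:[49/3,30] -> hit [49/3,73/3], descend [16, 19]
  N16 x:[44/3,25] y:[47/3,24] z:[74/3,30] -> miss, prune
  N19 x:[38/3,79/3] y:[32/3,73/3] z:[49/3,24] -> hit [49/3,24], descend [17, 21]
    N17 x:[38/3,61/3] y:[40/3,73/3] z:[53/3,24] -> hit [53/3,61/3], descend [2, 11]
      N2 x:[40/3,56/3] y:[40/3,49/3] z:[65/3,24] -> miss, prune
      N11 x:[38/3,61/3] y:[21,73/3] z:[53/3,68/3] -> miss, prune
    N21 x:[64/3,79/3] y:[32/3,24] z:[49/3,24] -> hit [64/3,24], descend [10, 12]
      N10 x:[64/3,79/3] y:[17,62/3] z:[49/3,58/3] -> miss, prune
      N12 x:[64/3,79/3] y:[32/3,24] z:[62/3,24] -> hit [64/3,24], descend [8, 22]
        N8 x:[64/3,23] y:[20,24] z:[22,70/3] -> hit [22,23] leaf, test {P13@t=67/3, P16(miss)}
        N22 x:[23,79/3] y:[32/3,47/3] z:[62/3,24] -> miss, prune

Visited [0, 16, 19, 17, 2, 11, 21, 10, 12, 8, 22]. Tests: 11 box, 1 leaf. Nearest: P13.

== RESULT ==
1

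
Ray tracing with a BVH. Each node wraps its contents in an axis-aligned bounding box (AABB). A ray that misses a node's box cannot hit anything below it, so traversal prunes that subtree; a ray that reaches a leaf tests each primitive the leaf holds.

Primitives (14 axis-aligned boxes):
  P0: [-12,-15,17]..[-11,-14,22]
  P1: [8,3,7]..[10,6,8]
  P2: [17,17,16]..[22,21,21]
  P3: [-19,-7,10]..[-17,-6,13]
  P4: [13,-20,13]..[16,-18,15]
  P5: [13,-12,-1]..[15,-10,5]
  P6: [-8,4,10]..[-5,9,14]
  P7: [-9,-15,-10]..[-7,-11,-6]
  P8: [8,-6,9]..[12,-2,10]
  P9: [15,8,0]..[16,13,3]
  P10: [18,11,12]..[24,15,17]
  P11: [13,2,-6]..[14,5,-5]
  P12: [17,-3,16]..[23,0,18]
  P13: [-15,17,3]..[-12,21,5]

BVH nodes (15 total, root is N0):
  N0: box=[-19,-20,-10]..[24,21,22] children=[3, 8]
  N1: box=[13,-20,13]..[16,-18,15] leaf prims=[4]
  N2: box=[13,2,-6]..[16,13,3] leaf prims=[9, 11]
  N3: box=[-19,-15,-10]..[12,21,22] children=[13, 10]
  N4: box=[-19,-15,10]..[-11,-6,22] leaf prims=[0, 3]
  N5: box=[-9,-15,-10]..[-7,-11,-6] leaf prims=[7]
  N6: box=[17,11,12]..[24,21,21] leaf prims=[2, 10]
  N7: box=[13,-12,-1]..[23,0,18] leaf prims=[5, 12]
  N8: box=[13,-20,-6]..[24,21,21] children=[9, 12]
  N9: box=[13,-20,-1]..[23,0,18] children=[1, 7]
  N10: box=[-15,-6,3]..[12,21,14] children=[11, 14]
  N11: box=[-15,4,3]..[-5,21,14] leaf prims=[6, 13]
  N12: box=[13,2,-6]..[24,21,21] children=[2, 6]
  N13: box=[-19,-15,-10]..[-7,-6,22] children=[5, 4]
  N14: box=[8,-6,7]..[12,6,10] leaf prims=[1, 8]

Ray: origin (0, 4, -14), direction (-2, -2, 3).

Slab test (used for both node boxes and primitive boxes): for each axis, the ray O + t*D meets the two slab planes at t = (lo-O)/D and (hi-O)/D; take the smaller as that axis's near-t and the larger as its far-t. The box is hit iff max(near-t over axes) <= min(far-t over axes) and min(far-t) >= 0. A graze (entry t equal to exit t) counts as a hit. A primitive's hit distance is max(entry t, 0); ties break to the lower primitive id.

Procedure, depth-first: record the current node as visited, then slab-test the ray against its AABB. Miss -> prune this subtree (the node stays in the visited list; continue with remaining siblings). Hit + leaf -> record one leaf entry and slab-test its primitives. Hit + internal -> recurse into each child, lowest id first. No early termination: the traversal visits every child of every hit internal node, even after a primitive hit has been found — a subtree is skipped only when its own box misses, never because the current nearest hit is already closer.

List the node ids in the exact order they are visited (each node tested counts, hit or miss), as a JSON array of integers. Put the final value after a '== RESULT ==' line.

Trace the traversal:
N0 x:[-12,19/2] y:[-17/2,12] z:[4/3,12] -> hit [4/3,19/2], descend [3, 8]
  N3 x:[-6,19/2] y:[-17/2,19/2] z:[4/3,12] -> hit [4/3,19/2], descend [10, 13]
    N10 x:[-6,15/2] y:[-17/2,5] z:[17/3,28/3] -> miss, prune
    N13 x:[7/2,19/2] y:[5,19/2] z:[4/3,12] -> hit [5,19/2], descend [4, 5]
      N4 x:[11/2,19/2] y:[5,19/2] z:[8,12] -> hit [8,19/2] leaf, test {P0(miss), P3(miss)}
      N5 x:[7/2,9/2] y:[15/2,19/2] z:[4/3,8/3] -> miss, prune
  N8 x:[-12,-13/2] y:[-17/2,12] z:[8/3,35/3] -> miss, prune

7 AABB tests over nodes [0, 3, 10, 13, 4, 5, 8]; 1 leaf entered; closest miss.

== RESULT ==
[0, 3, 10, 13, 4, 5, 8]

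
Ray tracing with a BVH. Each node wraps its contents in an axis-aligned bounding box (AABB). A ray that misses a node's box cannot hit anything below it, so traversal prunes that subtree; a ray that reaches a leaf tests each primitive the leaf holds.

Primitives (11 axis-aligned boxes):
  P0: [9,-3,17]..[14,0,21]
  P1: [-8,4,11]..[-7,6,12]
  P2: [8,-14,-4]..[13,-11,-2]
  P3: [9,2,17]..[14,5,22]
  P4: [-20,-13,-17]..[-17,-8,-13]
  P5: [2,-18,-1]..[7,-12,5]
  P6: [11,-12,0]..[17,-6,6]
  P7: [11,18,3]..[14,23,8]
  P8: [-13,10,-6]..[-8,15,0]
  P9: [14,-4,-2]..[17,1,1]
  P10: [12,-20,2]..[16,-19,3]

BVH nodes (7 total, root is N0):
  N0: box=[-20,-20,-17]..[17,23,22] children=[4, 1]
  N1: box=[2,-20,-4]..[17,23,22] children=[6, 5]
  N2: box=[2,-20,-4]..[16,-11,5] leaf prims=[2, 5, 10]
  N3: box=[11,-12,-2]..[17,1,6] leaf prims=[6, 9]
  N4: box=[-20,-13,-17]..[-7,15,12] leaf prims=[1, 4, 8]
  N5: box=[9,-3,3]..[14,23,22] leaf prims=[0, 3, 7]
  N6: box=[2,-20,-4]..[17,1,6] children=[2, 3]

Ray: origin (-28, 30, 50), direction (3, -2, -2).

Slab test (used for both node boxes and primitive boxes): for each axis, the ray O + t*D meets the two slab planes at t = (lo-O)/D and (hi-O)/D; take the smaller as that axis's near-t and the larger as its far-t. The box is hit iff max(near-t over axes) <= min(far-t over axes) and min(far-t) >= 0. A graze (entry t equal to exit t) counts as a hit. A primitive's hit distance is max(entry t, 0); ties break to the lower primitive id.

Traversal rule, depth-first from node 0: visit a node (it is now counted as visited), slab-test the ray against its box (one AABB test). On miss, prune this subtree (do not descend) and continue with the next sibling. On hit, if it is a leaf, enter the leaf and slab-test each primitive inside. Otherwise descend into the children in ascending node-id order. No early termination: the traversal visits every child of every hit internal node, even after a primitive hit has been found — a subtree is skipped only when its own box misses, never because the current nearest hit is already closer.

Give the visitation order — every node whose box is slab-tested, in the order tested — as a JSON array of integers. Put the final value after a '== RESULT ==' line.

Traverse from the root:
N0 x:[8/3,15] y:[7/2,25] z:[14,67/2] -> hit [14,15], descend [1, 4]
  N1 x:[10,15] y:[7/2,25] z:[14,27] -> hit [14,15], descend [5, 6]
    N5 x:[37/3,14] y:[7/2,33/2] z:[14,47/2] -> hit [14,14] leaf, test {P0(miss), P3@t=14, P7(miss)}
    N6 x:[10,15] y:[29/2,25] z:[22,27] -> miss, prune
  N4 x:[8/3,7] y:[15/2,43/2] z:[19,67/2] -> miss, prune

order=[0, 1, 5, 6, 4]  |boxes|=5  |leaves|=1  hit=P3

== RESULT ==
[0, 1, 5, 6, 4]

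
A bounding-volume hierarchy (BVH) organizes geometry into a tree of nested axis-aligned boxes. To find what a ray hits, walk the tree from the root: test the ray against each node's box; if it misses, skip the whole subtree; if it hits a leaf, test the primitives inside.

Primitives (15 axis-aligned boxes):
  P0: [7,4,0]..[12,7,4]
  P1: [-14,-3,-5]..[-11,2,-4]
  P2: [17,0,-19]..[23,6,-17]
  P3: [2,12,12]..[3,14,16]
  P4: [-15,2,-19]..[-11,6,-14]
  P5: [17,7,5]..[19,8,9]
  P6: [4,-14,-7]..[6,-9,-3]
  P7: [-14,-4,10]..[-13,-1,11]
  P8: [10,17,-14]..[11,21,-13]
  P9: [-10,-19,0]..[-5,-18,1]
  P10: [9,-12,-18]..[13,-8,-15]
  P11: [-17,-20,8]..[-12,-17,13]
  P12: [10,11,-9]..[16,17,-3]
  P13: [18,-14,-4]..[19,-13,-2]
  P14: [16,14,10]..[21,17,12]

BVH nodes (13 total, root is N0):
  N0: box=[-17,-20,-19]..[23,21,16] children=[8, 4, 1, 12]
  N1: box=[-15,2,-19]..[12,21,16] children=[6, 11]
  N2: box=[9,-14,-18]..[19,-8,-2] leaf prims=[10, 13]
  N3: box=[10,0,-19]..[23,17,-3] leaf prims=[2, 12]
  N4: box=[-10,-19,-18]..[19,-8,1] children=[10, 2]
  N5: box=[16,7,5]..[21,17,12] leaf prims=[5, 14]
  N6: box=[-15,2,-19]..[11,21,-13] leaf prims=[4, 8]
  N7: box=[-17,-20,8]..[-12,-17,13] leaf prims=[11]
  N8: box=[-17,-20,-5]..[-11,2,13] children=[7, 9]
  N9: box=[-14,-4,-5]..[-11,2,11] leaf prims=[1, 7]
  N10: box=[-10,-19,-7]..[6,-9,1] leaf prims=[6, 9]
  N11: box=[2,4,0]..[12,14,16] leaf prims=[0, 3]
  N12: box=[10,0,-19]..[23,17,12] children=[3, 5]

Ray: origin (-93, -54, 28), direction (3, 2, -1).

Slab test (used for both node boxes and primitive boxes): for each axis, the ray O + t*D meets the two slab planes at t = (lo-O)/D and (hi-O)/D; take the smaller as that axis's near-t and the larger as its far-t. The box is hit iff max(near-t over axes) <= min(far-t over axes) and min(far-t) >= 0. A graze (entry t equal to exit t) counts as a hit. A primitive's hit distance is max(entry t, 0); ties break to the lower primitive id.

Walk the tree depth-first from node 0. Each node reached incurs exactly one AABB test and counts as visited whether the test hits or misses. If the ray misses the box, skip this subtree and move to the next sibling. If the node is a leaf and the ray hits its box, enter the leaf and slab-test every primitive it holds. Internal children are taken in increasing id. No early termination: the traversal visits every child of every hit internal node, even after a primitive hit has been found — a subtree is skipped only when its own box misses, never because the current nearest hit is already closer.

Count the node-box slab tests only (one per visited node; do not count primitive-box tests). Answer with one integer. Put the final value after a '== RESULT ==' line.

Trace the traversal:
N0 x:[76/3,116/3] y:[17,75/2] z:[12,47] -> hit [76/3,75/2], descend [1, 4, 8, 12]
  N1 x:[26,35] y:[28,75/2] z:[12,47] -> hit [28,35], descend [6, 11]
    N6 x:[26,104/3] y:[28,75/2] z:[41,47] -> miss, prune
    N11 x:[95/3,35] y:[29,34] z:[12,28] -> miss, prune
  N4 x:[83/3,112/3] y:[35/2,23] z:[27,46] -> miss, prune
  N8 x:[76/3,82/3] y:[17,28] z:[15,33] -> hit [76/3,82/3], descend [7, 9]
    N7 x:[76/3,27] y:[17,37/2] z:[15,20] -> miss, prune
    N9 x:[79/3,82/3] y:[25,28] z:[17,33] -> hit [79/3,82/3] leaf, test {P1(miss), P7(miss)}
  N12 x:[103/3,116/3] y:[27,71/2] z:[16,47] -> hit [103/3,71/2], descend [3, 5]
    N3 x:[103/3,116/3] y:[27,71/2] z:[31,47] -> hit [103/3,71/2] leaf, test {P2(miss), P12@t=103/3}
    N5 x:[109/3,38] y:[61/2,71/2] z:[16,23] -> miss, prune

order=[0, 1, 6, 11, 4, 8, 7, 9, 12, 3, 5]  |boxes|=11  |leaves|=2  hit=P12

== RESULT ==
11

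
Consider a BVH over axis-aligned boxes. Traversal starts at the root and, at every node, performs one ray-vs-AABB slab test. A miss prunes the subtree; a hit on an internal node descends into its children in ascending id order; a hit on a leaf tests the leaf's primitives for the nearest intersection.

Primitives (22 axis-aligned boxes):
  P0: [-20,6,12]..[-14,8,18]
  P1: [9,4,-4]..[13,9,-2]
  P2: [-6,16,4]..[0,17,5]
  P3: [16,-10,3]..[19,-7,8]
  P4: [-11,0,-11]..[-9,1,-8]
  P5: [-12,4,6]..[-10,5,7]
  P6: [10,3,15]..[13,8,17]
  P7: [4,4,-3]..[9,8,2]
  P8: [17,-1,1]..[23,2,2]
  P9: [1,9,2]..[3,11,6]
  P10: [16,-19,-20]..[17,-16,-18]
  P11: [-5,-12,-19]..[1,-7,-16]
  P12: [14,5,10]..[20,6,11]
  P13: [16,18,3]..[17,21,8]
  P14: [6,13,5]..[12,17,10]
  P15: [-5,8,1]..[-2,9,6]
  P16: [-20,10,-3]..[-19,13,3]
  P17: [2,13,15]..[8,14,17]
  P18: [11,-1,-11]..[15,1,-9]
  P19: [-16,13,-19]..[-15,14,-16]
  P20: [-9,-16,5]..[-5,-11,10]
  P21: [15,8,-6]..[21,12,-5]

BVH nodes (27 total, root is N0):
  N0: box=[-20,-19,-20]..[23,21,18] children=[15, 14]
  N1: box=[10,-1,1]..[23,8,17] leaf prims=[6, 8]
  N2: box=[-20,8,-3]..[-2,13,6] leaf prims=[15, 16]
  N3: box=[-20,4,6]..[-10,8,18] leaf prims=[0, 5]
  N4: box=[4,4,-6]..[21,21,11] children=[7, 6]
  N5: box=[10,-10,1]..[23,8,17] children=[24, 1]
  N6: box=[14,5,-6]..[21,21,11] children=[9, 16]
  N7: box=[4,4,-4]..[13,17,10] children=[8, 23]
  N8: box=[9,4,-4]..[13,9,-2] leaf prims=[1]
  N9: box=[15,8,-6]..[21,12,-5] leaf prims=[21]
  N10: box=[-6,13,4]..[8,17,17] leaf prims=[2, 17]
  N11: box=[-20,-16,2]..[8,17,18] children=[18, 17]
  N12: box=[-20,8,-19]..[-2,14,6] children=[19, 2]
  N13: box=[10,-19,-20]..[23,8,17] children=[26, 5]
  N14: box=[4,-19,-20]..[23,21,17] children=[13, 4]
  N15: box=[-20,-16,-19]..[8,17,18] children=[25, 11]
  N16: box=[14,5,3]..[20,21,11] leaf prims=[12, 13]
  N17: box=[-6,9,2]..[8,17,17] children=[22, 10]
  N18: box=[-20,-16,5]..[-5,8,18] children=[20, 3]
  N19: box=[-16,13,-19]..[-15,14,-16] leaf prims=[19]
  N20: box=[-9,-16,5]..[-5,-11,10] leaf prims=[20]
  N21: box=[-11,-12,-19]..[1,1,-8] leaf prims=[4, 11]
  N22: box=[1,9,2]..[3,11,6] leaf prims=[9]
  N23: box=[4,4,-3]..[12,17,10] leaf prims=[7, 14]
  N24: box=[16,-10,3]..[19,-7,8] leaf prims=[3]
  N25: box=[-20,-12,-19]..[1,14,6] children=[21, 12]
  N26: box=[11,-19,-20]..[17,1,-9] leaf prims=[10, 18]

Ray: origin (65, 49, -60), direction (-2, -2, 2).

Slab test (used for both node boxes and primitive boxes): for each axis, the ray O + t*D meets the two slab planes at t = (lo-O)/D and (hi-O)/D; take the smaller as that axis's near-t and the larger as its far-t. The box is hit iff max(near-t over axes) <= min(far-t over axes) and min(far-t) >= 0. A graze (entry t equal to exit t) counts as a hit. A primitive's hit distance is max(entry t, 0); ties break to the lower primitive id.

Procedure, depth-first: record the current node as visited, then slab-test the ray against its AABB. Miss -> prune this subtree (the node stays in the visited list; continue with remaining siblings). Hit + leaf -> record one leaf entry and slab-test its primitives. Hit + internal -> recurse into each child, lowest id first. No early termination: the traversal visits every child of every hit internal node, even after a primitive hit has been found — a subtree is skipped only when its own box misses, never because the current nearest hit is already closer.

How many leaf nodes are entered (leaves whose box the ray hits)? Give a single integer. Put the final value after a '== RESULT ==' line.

Traverse from the root:
N0 x:[21,85/2] y:[14,34] z:[20,39] -> hit [21,34], descend [14, 15]
  N14 x:[21,61/2] y:[14,34] z:[20,77/2] -> hit [21,61/2], descend [4, 13]
    N4 x:[22,61/2] y:[14,45/2] z:[27,71/2] -> miss, prune
    N13 x:[21,55/2] y:[41/2,34] z:[20,77/2] -> hit [21,55/2], descend [5, 26]
      N5 x:[21,55/2] y:[41/2,59/2] z:[61/2,77/2] -> miss, prune
      N26 x:[24,27] y:[24,34] z:[20,51/2] -> hit [24,51/2] leaf, test {P10(miss), P18@t=25}
  N15 x:[57/2,85/2] y:[16,65/2] z:[41/2,39] -> hit [57/2,65/2], descend [11, 25]
    N11 x:[57/2,85/2] y:[16,65/2] z:[31,39] -> hit [31,65/2], descend [17, 18]
      N17 x:[57/2,71/2] y:[16,20] z:[31,77/2] -> miss, prune
      N18 x:[35,85/2] y:[41/2,65/2] z:[65/2,39] -> miss, prune
    N25 x:[32,85/2] y:[35/2,61/2] z:[41/2,33] -> miss, prune

Visited [0, 14, 4, 13, 5, 26, 15, 11, 17, 18, 25]. Tests: 11 box, 1 leaf. Nearest: P18.

== RESULT ==
1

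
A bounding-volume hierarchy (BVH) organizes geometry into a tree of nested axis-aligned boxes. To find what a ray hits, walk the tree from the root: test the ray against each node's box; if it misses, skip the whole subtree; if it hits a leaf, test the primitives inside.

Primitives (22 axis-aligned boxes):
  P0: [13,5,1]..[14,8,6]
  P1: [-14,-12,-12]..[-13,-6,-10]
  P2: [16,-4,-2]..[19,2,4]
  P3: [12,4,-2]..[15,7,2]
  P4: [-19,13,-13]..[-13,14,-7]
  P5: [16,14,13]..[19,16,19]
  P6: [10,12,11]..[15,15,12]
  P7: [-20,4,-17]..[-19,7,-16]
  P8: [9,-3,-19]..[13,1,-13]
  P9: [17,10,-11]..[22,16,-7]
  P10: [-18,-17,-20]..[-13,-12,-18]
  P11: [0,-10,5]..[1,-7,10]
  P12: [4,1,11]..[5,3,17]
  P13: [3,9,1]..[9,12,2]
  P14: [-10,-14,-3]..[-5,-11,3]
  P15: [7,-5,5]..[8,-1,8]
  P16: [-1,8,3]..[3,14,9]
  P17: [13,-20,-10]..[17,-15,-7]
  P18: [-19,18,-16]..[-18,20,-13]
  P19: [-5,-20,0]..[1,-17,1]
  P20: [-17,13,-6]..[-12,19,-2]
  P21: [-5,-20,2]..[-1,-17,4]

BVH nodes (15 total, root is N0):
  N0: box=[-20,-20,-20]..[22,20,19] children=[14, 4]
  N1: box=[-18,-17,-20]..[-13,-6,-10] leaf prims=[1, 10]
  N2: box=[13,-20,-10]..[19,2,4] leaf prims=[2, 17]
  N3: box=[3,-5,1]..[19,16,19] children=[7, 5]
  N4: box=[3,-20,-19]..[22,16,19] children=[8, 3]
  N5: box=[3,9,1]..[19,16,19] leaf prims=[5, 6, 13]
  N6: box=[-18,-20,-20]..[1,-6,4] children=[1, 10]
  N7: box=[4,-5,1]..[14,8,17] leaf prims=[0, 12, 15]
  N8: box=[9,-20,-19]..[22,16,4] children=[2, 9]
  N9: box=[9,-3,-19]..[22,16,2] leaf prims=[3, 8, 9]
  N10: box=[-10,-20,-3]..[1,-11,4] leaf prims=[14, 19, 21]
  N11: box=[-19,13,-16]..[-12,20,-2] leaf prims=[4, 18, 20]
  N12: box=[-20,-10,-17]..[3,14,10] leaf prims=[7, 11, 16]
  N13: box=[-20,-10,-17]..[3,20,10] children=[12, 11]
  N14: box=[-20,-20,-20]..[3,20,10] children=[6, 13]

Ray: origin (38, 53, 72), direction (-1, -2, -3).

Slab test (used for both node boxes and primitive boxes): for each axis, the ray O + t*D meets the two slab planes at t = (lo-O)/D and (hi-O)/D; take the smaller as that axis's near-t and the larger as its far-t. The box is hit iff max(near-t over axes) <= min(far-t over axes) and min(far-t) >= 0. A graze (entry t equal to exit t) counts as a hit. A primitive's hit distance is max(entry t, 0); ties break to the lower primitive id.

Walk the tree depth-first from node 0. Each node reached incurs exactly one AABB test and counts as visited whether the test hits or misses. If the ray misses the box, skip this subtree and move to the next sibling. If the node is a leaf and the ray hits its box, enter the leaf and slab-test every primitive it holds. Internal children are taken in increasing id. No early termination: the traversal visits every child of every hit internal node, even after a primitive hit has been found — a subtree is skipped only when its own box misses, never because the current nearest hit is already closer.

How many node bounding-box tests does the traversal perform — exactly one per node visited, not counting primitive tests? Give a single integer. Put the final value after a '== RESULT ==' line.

Traverse from the root:
N0 x:[16,58] y:[33/2,73/2] z:[53/3,92/3] -> hit [53/3,92/3], descend [4, 14]
  N4 x:[16,35] y:[37/2,73/2] z:[53/3,91/3] -> hit [37/2,91/3], descend [3, 8]
    N3 x:[19,35] y:[37/2,29] z:[53/3,71/3] -> hit [19,71/3], descend [5, 7]
      N5 x:[19,35] y:[37/2,22] z:[53/3,71/3] -> hit [19,22] leaf, test {P5@t=19, P6(miss), P13(miss)}
      N7 x:[24,34] y:[45/2,29] z:[55/3,71/3] -> miss, prune
    N8 x:[16,29] y:[37/2,73/2] z:[68/3,91/3] -> hit [68/3,29], descend [2, 9]
      N2 x:[19,25] y:[51/2,73/2] z:[68/3,82/3] -> miss, prune
      N9 x:[16,29] y:[37/2,28] z:[70/3,91/3] -> hit [70/3,28] leaf, test {P3@t=70/3, P8(miss), P9(miss)}
  N14 x:[35,58] y:[33/2,73/2] z:[62/3,92/3] -> miss, prune

Summary -> nodes [0, 4, 3, 5, 7, 8, 2, 9, 14]; box-tests=9; leaf-entries=2; first=P5

== RESULT ==
9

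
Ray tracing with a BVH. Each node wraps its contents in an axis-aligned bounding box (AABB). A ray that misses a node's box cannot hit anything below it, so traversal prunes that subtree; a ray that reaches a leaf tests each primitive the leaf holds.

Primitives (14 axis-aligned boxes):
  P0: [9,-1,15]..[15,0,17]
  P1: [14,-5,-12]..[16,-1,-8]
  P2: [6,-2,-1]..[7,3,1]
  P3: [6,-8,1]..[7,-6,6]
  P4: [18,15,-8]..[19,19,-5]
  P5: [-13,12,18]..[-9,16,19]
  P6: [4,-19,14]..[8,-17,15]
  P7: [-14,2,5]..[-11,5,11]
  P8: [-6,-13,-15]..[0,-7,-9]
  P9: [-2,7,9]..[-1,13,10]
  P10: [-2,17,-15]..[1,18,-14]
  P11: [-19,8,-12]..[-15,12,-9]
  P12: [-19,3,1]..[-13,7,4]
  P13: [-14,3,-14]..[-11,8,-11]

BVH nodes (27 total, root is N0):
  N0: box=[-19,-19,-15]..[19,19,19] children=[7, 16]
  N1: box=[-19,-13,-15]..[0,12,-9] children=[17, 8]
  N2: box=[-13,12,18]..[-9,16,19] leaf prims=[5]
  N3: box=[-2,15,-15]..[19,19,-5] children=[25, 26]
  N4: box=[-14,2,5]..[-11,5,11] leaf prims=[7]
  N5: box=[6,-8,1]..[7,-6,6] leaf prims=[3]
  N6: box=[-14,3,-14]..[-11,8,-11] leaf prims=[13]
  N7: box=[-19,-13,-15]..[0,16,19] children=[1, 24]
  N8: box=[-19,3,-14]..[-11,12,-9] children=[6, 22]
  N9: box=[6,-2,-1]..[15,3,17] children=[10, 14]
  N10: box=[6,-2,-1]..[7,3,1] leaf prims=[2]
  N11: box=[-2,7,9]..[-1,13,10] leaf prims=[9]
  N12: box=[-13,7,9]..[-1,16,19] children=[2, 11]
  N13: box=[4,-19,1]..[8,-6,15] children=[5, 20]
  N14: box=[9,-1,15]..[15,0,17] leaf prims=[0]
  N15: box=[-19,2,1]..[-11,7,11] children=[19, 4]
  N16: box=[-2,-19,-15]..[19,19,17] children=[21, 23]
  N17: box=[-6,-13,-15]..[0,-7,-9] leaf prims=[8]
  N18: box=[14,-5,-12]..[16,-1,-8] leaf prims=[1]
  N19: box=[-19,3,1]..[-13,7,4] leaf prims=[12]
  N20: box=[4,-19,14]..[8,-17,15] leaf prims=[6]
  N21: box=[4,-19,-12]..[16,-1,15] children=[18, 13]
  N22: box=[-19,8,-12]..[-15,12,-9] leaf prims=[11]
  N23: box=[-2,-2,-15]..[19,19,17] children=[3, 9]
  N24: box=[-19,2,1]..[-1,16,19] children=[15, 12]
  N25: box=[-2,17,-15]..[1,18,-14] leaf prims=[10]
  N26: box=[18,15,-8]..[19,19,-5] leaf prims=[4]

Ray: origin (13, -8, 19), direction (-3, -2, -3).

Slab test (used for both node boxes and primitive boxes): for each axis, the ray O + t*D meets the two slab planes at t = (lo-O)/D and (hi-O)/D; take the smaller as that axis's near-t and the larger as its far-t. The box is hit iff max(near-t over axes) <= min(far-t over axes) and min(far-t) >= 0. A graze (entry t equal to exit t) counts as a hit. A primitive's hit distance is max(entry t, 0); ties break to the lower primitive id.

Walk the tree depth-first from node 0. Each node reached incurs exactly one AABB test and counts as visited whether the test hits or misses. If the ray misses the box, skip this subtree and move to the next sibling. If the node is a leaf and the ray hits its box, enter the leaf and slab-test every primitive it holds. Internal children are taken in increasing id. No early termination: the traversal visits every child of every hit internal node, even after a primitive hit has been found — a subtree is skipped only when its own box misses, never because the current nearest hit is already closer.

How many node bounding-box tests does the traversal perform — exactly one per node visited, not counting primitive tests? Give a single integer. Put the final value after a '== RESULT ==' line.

Walk:
N0 x:[-2,32/3] y:[-27/2,11/2] z:[0,34/3] -> hit [0,11/2], descend [7, 16]
  N7 x:[13/3,32/3] y:[-12,5/2] z:[0,34/3] -> miss, prune
  N16 x:[-2,5] y:[-27/2,11/2] z:[2/3,34/3] -> hit [2/3,5], descend [21, 23]
    N21 x:[-1,3] y:[-7/2,11/2] z:[4/3,31/3] -> hit [4/3,3], descend [13, 18]
      N13 x:[5/3,3] y:[-1,11/2] z:[4/3,6] -> hit [5/3,3], descend [5, 20]
        N5 x:[2,7/3] y:[-1,0] z:[13/3,6] -> miss, prune
        N20 x:[5/3,3] y:[9/2,11/2] z:[4/3,5/3] -> miss, prune
      N18 x:[-1,-1/3] y:[-7/2,-3/2] z:[9,31/3] -> miss, prune
    N23 x:[-2,5] y:[-27/2,-3] z:[2/3,34/3] -> miss, prune

Visited [0, 7, 16, 21, 13, 5, 20, 18, 23]. Tests: 9 box, 0 leaf. Nearest: miss.

== RESULT ==
9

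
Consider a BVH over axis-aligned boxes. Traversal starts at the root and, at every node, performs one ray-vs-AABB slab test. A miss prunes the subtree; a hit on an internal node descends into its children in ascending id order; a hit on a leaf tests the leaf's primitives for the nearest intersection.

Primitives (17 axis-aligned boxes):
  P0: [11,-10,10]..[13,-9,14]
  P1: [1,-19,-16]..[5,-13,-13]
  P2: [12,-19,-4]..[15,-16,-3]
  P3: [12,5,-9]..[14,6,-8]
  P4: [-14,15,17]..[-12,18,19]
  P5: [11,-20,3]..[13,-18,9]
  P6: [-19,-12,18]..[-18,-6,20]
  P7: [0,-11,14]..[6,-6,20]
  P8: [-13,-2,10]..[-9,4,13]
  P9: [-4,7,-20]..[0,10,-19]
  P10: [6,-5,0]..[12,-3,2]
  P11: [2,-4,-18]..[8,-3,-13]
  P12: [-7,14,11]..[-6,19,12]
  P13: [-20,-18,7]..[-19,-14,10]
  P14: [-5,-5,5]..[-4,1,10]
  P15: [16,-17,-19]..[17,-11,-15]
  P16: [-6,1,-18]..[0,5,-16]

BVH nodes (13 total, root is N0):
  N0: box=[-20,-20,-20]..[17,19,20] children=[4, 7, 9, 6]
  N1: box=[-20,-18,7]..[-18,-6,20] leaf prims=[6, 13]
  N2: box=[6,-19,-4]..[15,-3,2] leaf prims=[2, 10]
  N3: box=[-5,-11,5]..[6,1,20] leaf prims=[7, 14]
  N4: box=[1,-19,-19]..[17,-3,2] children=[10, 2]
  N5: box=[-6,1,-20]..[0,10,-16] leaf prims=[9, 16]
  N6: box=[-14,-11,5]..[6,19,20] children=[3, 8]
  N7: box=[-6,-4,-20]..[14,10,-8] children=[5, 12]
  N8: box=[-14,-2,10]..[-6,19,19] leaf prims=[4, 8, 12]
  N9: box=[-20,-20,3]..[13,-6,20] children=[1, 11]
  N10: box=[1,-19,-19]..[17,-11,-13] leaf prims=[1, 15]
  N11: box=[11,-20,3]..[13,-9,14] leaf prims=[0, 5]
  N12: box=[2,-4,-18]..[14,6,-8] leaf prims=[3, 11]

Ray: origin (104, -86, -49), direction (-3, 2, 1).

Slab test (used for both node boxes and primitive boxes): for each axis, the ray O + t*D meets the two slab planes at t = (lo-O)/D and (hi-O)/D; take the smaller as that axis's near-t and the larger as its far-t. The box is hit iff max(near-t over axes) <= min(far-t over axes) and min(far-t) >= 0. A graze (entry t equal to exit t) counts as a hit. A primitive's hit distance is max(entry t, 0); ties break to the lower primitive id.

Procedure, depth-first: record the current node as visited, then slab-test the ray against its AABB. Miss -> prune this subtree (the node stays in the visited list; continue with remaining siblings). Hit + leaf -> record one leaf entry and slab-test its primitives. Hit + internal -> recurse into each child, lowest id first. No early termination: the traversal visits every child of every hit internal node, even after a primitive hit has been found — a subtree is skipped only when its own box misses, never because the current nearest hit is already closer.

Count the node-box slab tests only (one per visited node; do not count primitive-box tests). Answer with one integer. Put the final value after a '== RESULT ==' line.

Walk:
N0 x:[29,124/3] y:[33,105/2] z:[29,69] -> hit [33,124/3], descend [4, 6, 7, 9]
  N4 x:[29,103/3] y:[67/2,83/2] z:[30,51] -> hit [67/2,103/3], descend [2, 10]
    N2 x:[89/3,98/3] y:[67/2,83/2] z:[45,51] -> miss, prune
    N10 x:[29,103/3] y:[67/2,75/2] z:[30,36] -> hit [67/2,103/3] leaf, test {P1@t=67/2, P15(miss)}
  N6 x:[98/3,118/3] y:[75/2,105/2] z:[54,69] -> miss, prune
  N7 x:[30,110/3] y:[41,48] z:[29,41] -> miss, prune
  N9 x:[91/3,124/3] y:[33,40] z:[52,69] -> miss, prune

7 AABB tests over nodes [0, 4, 2, 10, 6, 7, 9]; 1 leaf entered; closest P1.

== RESULT ==
7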